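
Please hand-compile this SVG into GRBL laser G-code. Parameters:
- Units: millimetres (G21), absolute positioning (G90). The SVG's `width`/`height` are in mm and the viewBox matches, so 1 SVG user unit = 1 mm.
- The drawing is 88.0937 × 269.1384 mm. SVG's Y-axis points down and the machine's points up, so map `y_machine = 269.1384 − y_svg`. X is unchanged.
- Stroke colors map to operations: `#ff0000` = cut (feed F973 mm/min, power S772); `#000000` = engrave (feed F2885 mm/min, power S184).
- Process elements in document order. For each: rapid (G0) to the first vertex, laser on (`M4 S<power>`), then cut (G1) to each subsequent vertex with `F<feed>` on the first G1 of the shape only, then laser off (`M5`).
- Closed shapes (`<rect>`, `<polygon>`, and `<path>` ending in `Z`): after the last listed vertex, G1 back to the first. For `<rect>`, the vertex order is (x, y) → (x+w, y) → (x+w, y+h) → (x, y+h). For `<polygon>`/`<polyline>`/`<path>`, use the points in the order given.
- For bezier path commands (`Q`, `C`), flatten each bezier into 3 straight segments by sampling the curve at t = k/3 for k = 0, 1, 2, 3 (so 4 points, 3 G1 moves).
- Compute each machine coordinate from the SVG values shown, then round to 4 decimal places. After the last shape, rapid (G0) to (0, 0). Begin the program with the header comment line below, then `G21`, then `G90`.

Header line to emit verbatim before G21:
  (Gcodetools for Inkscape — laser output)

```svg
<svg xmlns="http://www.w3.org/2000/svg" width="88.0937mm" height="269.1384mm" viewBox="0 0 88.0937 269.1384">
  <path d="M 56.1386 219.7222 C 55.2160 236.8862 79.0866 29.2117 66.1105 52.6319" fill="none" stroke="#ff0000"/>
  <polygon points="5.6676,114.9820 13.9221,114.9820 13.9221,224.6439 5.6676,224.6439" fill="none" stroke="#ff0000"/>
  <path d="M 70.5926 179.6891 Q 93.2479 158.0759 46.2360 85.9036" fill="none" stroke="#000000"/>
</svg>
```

(Gcodetools for Inkscape — laser output)
G21
G90
G0 X56.1386 Y49.4162
M4 S772
G1 X61.1974 Y90.3120 F973
G1 X69.0873 Y179.7815
G1 X66.1105 Y216.5065
M5
G0 X5.6676 Y154.1564
M4 S772
G1 X13.9221 Y154.1564 F973
G1 X13.9221 Y44.4945
G1 X5.6676 Y44.4945
G1 X5.6676 Y154.1564
M5
G0 X70.5926 Y89.4493
M4 S184
G1 X77.9553 Y109.4758 F2885
G1 X69.8365 Y140.7376
G1 X46.2360 Y183.2348
M5
G0 X0.0000 Y0.0000

viewBox `0 0 88.0937 269.1384` with mm width/height → 1 unit = 1 mm. Flip: y_m = 269.1384 − y_svg.

**Shape 1** — `<path>` cubic bezier, stroke `#ff0000` → cut (S772, F973). Control points (SVG): P0=(56.1386,219.7222), P1=(55.2160,236.8862), P2=(79.0866,29.2117), P3=(66.1105,52.6319); sampled at t=k/3. Machine vertices: (56.1386,49.4162) → (61.1974,90.3120) → (69.0873,179.7815) → (66.1105,216.5065). Open path.

**Shape 2** — `<polygon>` rectangle, stroke `#ff0000` → cut (S772, F973). Machine vertices: (5.6676,154.1564) → (13.9221,154.1564) → (13.9221,44.4945) → (5.6676,44.4945) → (5.6676,154.1564). Closed: final G1 returns to the first vertex.

**Shape 3** — `<path>` quadratic bezier, stroke `#000000` → engrave (S184, F2885). Control points (SVG): P0=(70.5926,179.6891), P1=(93.2479,158.0759), P2=(46.2360,85.9036); sampled at t=k/3. Machine vertices: (70.5926,89.4493) → (77.9553,109.4758) → (69.8365,140.7376) → (46.2360,183.2348). Open path.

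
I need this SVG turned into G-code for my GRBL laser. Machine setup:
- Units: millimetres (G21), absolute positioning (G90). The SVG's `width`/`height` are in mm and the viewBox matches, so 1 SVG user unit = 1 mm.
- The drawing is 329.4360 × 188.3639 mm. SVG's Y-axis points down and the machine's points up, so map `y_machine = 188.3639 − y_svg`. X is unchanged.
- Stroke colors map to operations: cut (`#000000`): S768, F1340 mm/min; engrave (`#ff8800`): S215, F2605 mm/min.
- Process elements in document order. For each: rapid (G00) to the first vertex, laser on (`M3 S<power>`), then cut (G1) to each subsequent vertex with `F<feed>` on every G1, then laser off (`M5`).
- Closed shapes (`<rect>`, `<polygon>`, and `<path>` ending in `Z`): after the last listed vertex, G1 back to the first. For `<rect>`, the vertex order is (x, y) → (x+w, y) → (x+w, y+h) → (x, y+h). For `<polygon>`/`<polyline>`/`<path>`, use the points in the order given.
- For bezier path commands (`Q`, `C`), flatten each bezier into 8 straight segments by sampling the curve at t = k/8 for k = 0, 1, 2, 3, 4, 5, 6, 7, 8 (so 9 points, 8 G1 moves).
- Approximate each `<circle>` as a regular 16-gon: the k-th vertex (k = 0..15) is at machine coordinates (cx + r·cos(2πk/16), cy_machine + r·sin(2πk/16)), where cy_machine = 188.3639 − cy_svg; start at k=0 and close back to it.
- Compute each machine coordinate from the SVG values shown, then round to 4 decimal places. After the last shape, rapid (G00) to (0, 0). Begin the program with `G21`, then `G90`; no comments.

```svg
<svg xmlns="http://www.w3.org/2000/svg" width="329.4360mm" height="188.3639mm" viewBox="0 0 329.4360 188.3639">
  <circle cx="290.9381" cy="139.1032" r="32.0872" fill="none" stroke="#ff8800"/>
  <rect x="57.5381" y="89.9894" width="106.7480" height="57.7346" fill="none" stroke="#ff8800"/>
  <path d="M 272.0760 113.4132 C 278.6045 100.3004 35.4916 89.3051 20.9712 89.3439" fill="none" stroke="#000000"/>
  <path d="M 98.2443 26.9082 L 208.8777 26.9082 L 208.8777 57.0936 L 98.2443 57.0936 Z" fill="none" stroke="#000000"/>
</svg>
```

G21
G90
G00 X323.0253 Y49.2607
M3 S215
G1 X320.5828 Y61.5399 F2605
G1 X313.6272 Y71.9498 F2605
G1 X303.2173 Y78.9054 F2605
G1 X290.9381 Y81.3479 F2605
G1 X278.6589 Y78.9054 F2605
G1 X268.2490 Y71.9498 F2605
G1 X261.2934 Y61.5399 F2605
G1 X258.8509 Y49.2607 F2605
G1 X261.2934 Y36.9815 F2605
G1 X268.2490 Y26.5716 F2605
G1 X278.6589 Y19.6160 F2605
G1 X290.9381 Y17.1735 F2605
G1 X303.2173 Y19.6160 F2605
G1 X313.6272 Y26.5716 F2605
G1 X320.5828 Y36.9815 F2605
G1 X323.0253 Y49.2607 F2605
M5
G00 X57.5381 Y98.3745
M3 S215
G1 X164.2861 Y98.3745 F2605
G1 X164.2861 Y40.6399 F2605
G1 X57.5381 Y40.6399 F2605
G1 X57.5381 Y98.3745 F2605
M5
G00 X272.0760 Y74.9507
M3 S768
G1 X263.7563 Y79.7513 F1340
G1 X237.6370 Y84.2489 F1340
G1 X199.3225 Y88.3391 F1340
G1 X154.4169 Y91.9172 F1340
G1 X108.5247 Y94.8789 F1340
G1 X67.2502 Y97.1195 F1340
G1 X36.1976 Y98.5347 F1340
G1 X20.9712 Y99.0200 F1340
M5
G00 X98.2443 Y161.4557
M3 S768
G1 X208.8777 Y161.4557 F1340
G1 X208.8777 Y131.2703 F1340
G1 X98.2443 Y131.2703 F1340
G1 X98.2443 Y161.4557 F1340
M5
G00 X0.0000 Y0.0000

1 u = 1 mm; y_m = 188.3639 − y.

[1] `<circle>` circle, #ff8800→engrave S215 F2605: (323.0253,49.2607) → (320.5828,61.5399) → (313.6272,71.9498) → (303.2173,78.9054) → (290.9381,81.3479) → (278.6589,78.9054) → (268.2490,71.9498) → (261.2934,61.5399) → (258.8509,49.2607) → (261.2934,36.9815) → (268.2490,26.5716) → (278.6589,19.6160) → (290.9381,17.1735) → (303.2173,19.6160) → (313.6272,26.5716) → (320.5828,36.9815) → (323.0253,49.2607) (closed)

[2] `<rect>` rectangle, #ff8800→engrave S215 F2605: (57.5381,98.3745) → (164.2861,98.3745) → (164.2861,40.6399) → (57.5381,40.6399) → (57.5381,98.3745) (closed)

[3] `<path>` cubic bezier, #000000→cut S768 F1340: (272.0760,74.9507) → (263.7563,79.7513) → (237.6370,84.2489) → (199.3225,88.3391) → (154.4169,91.9172) → (108.5247,94.8789) → (67.2502,97.1195) → (36.1976,98.5347) → (20.9712,99.0200)

[4] `<path>` rectangle, #000000→cut S768 F1340: (98.2443,161.4557) → (208.8777,161.4557) → (208.8777,131.2703) → (98.2443,131.2703) → (98.2443,161.4557) (closed)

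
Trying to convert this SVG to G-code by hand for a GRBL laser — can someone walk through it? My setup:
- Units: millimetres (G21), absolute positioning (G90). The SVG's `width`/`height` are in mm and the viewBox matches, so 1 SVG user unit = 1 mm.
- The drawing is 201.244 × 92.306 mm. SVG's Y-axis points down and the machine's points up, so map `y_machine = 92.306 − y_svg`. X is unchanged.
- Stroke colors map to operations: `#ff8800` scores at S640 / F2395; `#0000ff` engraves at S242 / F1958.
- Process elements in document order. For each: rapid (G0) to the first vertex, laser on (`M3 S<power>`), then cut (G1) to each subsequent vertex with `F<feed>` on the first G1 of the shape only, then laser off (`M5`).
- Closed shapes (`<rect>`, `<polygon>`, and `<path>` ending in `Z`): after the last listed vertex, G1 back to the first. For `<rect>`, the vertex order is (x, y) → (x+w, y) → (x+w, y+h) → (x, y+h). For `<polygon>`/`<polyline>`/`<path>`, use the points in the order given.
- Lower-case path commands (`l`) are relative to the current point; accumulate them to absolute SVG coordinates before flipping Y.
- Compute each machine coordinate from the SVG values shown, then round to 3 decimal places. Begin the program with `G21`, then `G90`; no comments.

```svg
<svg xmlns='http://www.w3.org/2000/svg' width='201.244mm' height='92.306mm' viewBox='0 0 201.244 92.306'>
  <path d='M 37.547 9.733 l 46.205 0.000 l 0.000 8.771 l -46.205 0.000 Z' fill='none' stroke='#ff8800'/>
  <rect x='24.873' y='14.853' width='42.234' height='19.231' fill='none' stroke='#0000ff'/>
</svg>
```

1 u = 1 mm; y_m = 92.306 − y.

[1] `<path>` rectangle, #ff8800→score S640 F2395: (37.547,82.573) → (83.752,82.573) → (83.752,73.802) → (37.547,73.802) → (37.547,82.573) (closed)

[2] `<rect>` rectangle, #0000ff→engrave S242 F1958: (24.873,77.453) → (67.107,77.453) → (67.107,58.222) → (24.873,58.222) → (24.873,77.453) (closed)

G21
G90
G0 X37.547 Y82.573
M3 S640
G1 X83.752 Y82.573 F2395
G1 X83.752 Y73.802
G1 X37.547 Y73.802
G1 X37.547 Y82.573
M5
G0 X24.873 Y77.453
M3 S242
G1 X67.107 Y77.453 F1958
G1 X67.107 Y58.222
G1 X24.873 Y58.222
G1 X24.873 Y77.453
M5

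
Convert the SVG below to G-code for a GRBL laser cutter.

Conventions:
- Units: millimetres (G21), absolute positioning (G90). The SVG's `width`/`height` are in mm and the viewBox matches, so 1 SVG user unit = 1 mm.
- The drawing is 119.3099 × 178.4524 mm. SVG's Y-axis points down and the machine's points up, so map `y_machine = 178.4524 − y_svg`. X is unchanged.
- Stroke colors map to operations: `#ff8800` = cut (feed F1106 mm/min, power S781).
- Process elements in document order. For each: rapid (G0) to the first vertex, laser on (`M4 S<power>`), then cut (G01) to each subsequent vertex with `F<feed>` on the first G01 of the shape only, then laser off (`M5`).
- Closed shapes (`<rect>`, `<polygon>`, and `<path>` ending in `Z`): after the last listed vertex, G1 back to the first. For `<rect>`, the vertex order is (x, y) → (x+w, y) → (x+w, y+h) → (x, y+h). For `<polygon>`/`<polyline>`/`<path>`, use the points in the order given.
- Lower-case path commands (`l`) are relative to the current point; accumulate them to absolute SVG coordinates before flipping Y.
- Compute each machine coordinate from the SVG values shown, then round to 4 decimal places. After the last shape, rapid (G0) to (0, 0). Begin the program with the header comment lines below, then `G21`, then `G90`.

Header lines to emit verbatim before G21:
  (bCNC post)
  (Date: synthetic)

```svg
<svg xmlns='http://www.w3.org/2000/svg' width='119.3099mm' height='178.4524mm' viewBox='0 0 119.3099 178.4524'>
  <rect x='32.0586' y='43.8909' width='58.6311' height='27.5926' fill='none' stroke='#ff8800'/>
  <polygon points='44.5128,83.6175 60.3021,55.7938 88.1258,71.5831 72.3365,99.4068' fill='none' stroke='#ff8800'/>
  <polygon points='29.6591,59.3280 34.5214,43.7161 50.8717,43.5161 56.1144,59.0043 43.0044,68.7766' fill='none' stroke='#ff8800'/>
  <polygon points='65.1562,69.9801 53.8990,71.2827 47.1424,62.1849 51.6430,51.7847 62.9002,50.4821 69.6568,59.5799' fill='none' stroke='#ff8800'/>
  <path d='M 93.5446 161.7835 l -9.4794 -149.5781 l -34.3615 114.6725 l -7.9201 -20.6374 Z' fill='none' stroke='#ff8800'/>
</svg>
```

(bCNC post)
(Date: synthetic)
G21
G90
G0 X32.0586 Y134.5615
M4 S781
G01 X90.6897 Y134.5615 F1106
G01 X90.6897 Y106.9689
G01 X32.0586 Y106.9689
G01 X32.0586 Y134.5615
M5
G0 X44.5128 Y94.8349
M4 S781
G01 X60.3021 Y122.6586 F1106
G01 X88.1258 Y106.8693
G01 X72.3365 Y79.0456
G01 X44.5128 Y94.8349
M5
G0 X29.6591 Y119.1244
M4 S781
G01 X34.5214 Y134.7363 F1106
G01 X50.8717 Y134.9363
G01 X56.1144 Y119.4481
G01 X43.0044 Y109.6758
G01 X29.6591 Y119.1244
M5
G0 X65.1562 Y108.4723
M4 S781
G01 X53.8990 Y107.1697 F1106
G01 X47.1424 Y116.2675
G01 X51.6430 Y126.6677
G01 X62.9002 Y127.9703
G01 X69.6568 Y118.8725
G01 X65.1562 Y108.4723
M5
G0 X93.5446 Y16.6689
M4 S781
G01 X84.0652 Y166.2470 F1106
G01 X49.7037 Y51.5745
G01 X41.7836 Y72.2119
G01 X93.5446 Y16.6689
M5
G0 X0.0000 Y0.0000

Since the viewBox matches the mm dimensions, user units are millimetres directly. The only transform is the Y-flip y_m = 178.4524 − y_svg.

Shape 1 is a rectangle drawn with `<rect>`. Its stroke #ff8800 means cut at S781, F1106. After flipping Y the toolpath is (32.0586,134.5615) → (90.6897,134.5615) → (90.6897,106.9689) → (32.0586,106.9689) → (32.0586,134.5615), returning to the start.

Shape 2 is a regular polygon drawn with `<polygon>`. Its stroke #ff8800 means cut at S781, F1106. After flipping Y the toolpath is (44.5128,94.8349) → (60.3021,122.6586) → (88.1258,106.8693) → (72.3365,79.0456) → (44.5128,94.8349), returning to the start.

Shape 3 is a regular polygon drawn with `<polygon>`. Its stroke #ff8800 means cut at S781, F1106. After flipping Y the toolpath is (29.6591,119.1244) → (34.5214,134.7363) → (50.8717,134.9363) → (56.1144,119.4481) → (43.0044,109.6758) → (29.6591,119.1244), returning to the start.

Shape 4 is a regular polygon drawn with `<polygon>`. Its stroke #ff8800 means cut at S781, F1106. After flipping Y the toolpath is (65.1562,108.4723) → (53.8990,107.1697) → (47.1424,116.2675) → (51.6430,126.6677) → (62.9002,127.9703) → (69.6568,118.8725) → (65.1562,108.4723), returning to the start.

Shape 5 is a closed polygon drawn with `<path>`. Its stroke #ff8800 means cut at S781, F1106. After flipping Y the toolpath is (93.5446,16.6689) → (84.0652,166.2470) → (49.7037,51.5745) → (41.7836,72.2119) → (93.5446,16.6689), returning to the start.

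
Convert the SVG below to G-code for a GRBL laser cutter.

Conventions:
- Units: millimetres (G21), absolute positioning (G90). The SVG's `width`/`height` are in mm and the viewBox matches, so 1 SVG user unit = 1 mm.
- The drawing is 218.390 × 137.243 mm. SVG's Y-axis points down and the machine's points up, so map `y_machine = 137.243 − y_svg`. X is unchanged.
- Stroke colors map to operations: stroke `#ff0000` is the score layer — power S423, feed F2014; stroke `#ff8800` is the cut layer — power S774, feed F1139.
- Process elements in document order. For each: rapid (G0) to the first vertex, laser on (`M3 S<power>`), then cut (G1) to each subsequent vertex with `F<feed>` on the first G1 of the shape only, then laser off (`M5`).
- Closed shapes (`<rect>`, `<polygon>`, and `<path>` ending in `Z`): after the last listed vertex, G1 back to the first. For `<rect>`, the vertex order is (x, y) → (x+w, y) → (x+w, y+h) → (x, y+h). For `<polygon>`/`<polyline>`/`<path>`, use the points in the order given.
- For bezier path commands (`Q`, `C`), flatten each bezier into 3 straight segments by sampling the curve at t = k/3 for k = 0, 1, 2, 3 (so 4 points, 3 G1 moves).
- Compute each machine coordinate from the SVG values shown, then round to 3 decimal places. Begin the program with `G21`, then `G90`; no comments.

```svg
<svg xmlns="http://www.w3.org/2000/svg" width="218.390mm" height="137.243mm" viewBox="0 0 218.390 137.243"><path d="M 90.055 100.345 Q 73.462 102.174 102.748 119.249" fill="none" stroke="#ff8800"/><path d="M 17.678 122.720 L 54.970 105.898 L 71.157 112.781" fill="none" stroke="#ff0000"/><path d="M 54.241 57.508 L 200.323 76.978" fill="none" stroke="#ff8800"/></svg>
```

G21
G90
G0 X90.055 Y36.898
M3 S774
G1 X84.091 Y33.985 F1139
G1 X88.322 Y27.683
G1 X102.748 Y17.994
M5
G0 X17.678 Y14.523
M3 S423
G1 X54.970 Y31.345 F2014
G1 X71.157 Y24.462
M5
G0 X54.241 Y79.735
M3 S774
G1 X200.323 Y60.265 F1139
M5

1 u = 1 mm; y_m = 137.243 − y.

[1] `<path>` quadratic bezier, #ff8800→cut S774 F1139: (90.055,36.898) → (84.091,33.985) → (88.322,27.683) → (102.748,17.994)

[2] `<path>` open polyline, #ff0000→score S423 F2014: (17.678,14.523) → (54.970,31.345) → (71.157,24.462)

[3] `<path>` line segment, #ff8800→cut S774 F1139: (54.241,79.735) → (200.323,60.265)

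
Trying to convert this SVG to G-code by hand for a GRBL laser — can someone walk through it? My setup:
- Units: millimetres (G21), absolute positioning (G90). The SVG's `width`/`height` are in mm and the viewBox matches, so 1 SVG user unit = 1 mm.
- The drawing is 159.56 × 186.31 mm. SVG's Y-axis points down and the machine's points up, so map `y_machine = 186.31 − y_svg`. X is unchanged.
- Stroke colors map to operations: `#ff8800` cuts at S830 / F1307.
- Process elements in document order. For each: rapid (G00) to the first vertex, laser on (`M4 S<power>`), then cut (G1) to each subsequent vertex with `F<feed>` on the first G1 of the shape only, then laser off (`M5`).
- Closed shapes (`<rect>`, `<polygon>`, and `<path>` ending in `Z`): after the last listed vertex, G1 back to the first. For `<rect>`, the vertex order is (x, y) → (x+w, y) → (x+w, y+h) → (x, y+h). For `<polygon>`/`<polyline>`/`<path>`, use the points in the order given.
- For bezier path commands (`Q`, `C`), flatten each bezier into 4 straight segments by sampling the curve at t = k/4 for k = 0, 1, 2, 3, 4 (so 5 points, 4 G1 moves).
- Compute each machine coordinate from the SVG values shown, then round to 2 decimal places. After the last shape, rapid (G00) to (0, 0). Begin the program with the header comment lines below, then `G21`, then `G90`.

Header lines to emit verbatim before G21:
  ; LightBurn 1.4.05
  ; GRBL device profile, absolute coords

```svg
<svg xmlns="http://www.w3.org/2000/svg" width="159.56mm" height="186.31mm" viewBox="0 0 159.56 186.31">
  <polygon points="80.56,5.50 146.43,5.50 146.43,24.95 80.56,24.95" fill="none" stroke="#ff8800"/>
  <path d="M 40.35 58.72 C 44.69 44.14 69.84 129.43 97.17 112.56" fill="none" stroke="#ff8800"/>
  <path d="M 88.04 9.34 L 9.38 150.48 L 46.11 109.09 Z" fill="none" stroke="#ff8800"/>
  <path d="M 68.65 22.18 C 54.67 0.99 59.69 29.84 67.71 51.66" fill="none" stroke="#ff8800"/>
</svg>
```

viewBox `0 0 159.56 186.31` with mm width/height → 1 unit = 1 mm. Flip: y_m = 186.31 − y_svg.

**Shape 1** — `<polygon>` rectangle, stroke `#ff8800` → cut (S830, F1307). Machine vertices: (80.56,180.81) → (146.43,180.81) → (146.43,161.36) → (80.56,161.36) → (80.56,180.81). Closed: final G1 returns to the first vertex.

**Shape 2** — `<path>` cubic bezier, stroke `#ff8800` → cut (S830, F1307). Control points (SVG): P0=(40.35,58.72), P1=(44.69,44.14), P2=(69.84,129.43), P3=(97.17,112.56); sampled at t=k/4. Machine vertices: (40.35,127.59) → (47.22,122.96) → (60.14,99.81) → (77.37,77.10) → (97.17,73.75). Open path.

**Shape 3** — `<path>` closed polygon, stroke `#ff8800` → cut (S830, F1307). Machine vertices: (88.04,176.97) → (9.38,35.83) → (46.11,77.22) → (88.04,176.97). Closed: final G1 returns to the first vertex.

**Shape 4** — `<path>` cubic bezier, stroke `#ff8800` → cut (S830, F1307). Control points (SVG): P0=(68.65,22.18), P1=(54.67,0.99), P2=(59.69,29.84), P3=(67.71,51.66); sampled at t=k/4. Machine vertices: (68.65,164.13) → (61.48,171.53) → (59.93,165.52) → (62.51,151.44) → (67.71,134.65). Open path.

; LightBurn 1.4.05
; GRBL device profile, absolute coords
G21
G90
G00 X80.56 Y180.81
M4 S830
G1 X146.43 Y180.81 F1307
G1 X146.43 Y161.36
G1 X80.56 Y161.36
G1 X80.56 Y180.81
M5
G00 X40.35 Y127.59
M4 S830
G1 X47.22 Y122.96 F1307
G1 X60.14 Y99.81
G1 X77.37 Y77.10
G1 X97.17 Y73.75
M5
G00 X88.04 Y176.97
M4 S830
G1 X9.38 Y35.83 F1307
G1 X46.11 Y77.22
G1 X88.04 Y176.97
M5
G00 X68.65 Y164.13
M4 S830
G1 X61.48 Y171.53 F1307
G1 X59.93 Y165.52
G1 X62.51 Y151.44
G1 X67.71 Y134.65
M5
G00 X0.00 Y0.00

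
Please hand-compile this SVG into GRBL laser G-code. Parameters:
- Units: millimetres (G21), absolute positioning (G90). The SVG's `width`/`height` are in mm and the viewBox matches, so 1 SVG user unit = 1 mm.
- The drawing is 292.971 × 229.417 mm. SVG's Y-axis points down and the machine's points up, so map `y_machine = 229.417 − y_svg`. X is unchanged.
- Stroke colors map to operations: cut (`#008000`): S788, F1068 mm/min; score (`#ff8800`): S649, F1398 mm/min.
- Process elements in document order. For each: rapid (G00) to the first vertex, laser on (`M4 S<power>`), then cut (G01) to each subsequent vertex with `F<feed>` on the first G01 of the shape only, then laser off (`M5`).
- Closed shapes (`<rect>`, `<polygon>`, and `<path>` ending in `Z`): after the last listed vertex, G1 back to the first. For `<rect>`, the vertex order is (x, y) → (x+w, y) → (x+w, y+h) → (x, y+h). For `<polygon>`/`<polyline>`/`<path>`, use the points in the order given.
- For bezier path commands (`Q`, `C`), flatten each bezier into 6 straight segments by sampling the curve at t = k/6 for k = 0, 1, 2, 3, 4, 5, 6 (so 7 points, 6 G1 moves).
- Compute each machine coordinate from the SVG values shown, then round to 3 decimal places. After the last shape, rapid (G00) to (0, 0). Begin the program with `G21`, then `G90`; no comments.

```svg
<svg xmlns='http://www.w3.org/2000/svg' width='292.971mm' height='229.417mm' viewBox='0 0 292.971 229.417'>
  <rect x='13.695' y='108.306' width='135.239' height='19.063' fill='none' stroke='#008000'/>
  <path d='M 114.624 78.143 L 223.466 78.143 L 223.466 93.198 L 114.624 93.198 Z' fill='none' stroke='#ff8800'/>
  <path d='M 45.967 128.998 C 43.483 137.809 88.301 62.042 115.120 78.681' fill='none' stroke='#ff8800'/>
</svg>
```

G21
G90
G00 X13.695 Y121.111
M4 S788
G01 X148.934 Y121.111 F1068
G01 X148.934 Y102.048
G01 X13.695 Y102.048
G01 X13.695 Y121.111
M5
G00 X114.624 Y151.274
M4 S649
G01 X223.466 Y151.274 F1398
G01 X223.466 Y136.219
G01 X114.624 Y136.219
G01 X114.624 Y151.274
M5
G00 X45.967 Y100.419
M4 S649
G01 X48.365 Y102.242 F1398
G01 X56.832 Y113.246
G01 X69.555 Y128.513
G01 X84.720 Y143.128
G01 X100.513 Y152.174
G01 X115.120 Y150.736
M5
G00 X0.000 Y0.000

viewBox `0 0 292.971 229.417` with mm width/height → 1 unit = 1 mm. Flip: y_m = 229.417 − y_svg.

**Shape 1** — `<rect>` rectangle, stroke `#008000` → cut (S788, F1068). Machine vertices: (13.695,121.111) → (148.934,121.111) → (148.934,102.048) → (13.695,102.048) → (13.695,121.111). Closed: final G1 returns to the first vertex.

**Shape 2** — `<path>` rectangle, stroke `#ff8800` → score (S649, F1398). Machine vertices: (114.624,151.274) → (223.466,151.274) → (223.466,136.219) → (114.624,136.219) → (114.624,151.274). Closed: final G1 returns to the first vertex.

**Shape 3** — `<path>` cubic bezier, stroke `#ff8800` → score (S649, F1398). Control points (SVG): P0=(45.967,128.998), P1=(43.483,137.809), P2=(88.301,62.042), P3=(115.120,78.681); sampled at t=k/6. Machine vertices: (45.967,100.419) → (48.365,102.242) → (56.832,113.246) → (69.555,128.513) → (84.720,143.128) → (100.513,152.174) → (115.120,150.736). Open path.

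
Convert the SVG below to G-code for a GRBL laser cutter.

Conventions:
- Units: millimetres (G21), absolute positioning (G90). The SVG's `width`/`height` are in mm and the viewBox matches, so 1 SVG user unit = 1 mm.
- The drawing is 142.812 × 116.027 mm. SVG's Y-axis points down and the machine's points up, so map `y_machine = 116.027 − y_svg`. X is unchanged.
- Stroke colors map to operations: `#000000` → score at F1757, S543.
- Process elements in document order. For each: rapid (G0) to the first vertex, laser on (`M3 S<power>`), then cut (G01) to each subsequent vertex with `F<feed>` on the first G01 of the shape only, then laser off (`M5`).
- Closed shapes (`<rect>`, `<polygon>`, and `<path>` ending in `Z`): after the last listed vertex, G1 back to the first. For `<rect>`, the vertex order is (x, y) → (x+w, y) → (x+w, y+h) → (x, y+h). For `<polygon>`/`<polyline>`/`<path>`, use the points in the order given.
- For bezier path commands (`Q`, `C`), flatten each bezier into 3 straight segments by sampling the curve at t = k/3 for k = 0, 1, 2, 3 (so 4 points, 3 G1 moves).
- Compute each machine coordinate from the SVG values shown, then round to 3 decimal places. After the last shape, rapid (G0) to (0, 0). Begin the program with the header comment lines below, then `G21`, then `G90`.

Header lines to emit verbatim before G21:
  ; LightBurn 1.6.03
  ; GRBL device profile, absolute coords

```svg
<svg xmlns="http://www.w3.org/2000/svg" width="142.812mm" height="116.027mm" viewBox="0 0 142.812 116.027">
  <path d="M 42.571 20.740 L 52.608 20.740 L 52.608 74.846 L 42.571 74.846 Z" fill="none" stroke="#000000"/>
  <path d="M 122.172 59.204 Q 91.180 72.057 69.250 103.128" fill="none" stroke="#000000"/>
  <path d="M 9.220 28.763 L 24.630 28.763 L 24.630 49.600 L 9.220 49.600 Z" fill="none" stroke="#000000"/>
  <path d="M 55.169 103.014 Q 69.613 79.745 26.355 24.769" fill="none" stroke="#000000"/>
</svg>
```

1 u = 1 mm; y_m = 116.027 − y.

[1] `<path>` rectangle, #000000→score S543 F1757: (42.571,95.287) → (52.608,95.287) → (52.608,41.181) → (42.571,41.181) → (42.571,95.287) (closed)

[2] `<path>` quadratic bezier, #000000→score S543 F1757: (122.172,56.823) → (102.518,46.230) → (84.877,31.589) → (69.250,12.899)

[3] `<path>` rectangle, #000000→score S543 F1757: (9.220,87.264) → (24.630,87.264) → (24.630,66.427) → (9.220,66.427) → (9.220,87.264) (closed)

[4] `<path>` quadratic bezier, #000000→score S543 F1757: (55.169,13.013) → (58.387,32.049) → (48.782,58.130) → (26.355,91.258)

; LightBurn 1.6.03
; GRBL device profile, absolute coords
G21
G90
G0 X42.571 Y95.287
M3 S543
G01 X52.608 Y95.287 F1757
G01 X52.608 Y41.181
G01 X42.571 Y41.181
G01 X42.571 Y95.287
M5
G0 X122.172 Y56.823
M3 S543
G01 X102.518 Y46.230 F1757
G01 X84.877 Y31.589
G01 X69.250 Y12.899
M5
G0 X9.220 Y87.264
M3 S543
G01 X24.630 Y87.264 F1757
G01 X24.630 Y66.427
G01 X9.220 Y66.427
G01 X9.220 Y87.264
M5
G0 X55.169 Y13.013
M3 S543
G01 X58.387 Y32.049 F1757
G01 X48.782 Y58.130
G01 X26.355 Y91.258
M5
G0 X0.000 Y0.000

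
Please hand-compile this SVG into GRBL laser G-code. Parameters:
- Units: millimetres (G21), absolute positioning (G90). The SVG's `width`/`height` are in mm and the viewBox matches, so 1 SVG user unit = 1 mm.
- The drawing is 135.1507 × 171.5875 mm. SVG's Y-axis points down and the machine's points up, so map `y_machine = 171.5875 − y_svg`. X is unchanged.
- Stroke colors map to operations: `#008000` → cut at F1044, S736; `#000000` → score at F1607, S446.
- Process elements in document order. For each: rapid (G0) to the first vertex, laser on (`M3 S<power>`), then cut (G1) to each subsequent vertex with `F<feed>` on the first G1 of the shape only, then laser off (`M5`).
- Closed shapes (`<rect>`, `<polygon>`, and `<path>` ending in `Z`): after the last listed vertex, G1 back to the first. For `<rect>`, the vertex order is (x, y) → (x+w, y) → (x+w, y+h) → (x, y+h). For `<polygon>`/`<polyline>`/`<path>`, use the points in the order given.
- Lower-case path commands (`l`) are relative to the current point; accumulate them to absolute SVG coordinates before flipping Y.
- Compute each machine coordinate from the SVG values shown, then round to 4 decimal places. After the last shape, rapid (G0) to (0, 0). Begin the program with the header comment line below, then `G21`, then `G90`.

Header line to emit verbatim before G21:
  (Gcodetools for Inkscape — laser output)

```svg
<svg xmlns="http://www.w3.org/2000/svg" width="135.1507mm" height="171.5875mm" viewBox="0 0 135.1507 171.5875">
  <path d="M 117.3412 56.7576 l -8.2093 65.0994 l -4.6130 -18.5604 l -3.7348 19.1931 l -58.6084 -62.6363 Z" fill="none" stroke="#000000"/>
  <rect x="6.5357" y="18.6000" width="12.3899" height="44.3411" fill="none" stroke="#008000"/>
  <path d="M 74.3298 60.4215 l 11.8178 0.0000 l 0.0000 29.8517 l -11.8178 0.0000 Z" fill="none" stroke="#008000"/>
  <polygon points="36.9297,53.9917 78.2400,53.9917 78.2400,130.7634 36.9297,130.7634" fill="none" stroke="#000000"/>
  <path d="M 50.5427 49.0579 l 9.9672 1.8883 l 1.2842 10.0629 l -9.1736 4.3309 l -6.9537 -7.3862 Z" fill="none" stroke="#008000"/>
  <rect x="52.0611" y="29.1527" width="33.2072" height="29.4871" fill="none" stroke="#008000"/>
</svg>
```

viewBox `0 0 135.1507 171.5875` with mm width/height → 1 unit = 1 mm. Flip: y_m = 171.5875 − y_svg.

**Shape 1** — `<path>` closed polygon, stroke `#000000` → score (S446, F1607). Machine vertices: (117.3412,114.8299) → (109.1319,49.7305) → (104.5189,68.2909) → (100.7841,49.0978) → (42.1757,111.7341) → (117.3412,114.8299). Closed: final G1 returns to the first vertex.

**Shape 2** — `<rect>` rectangle, stroke `#008000` → cut (S736, F1044). Machine vertices: (6.5357,152.9875) → (18.9256,152.9875) → (18.9256,108.6464) → (6.5357,108.6464) → (6.5357,152.9875). Closed: final G1 returns to the first vertex.

**Shape 3** — `<path>` rectangle, stroke `#008000` → cut (S736, F1044). Machine vertices: (74.3298,111.1660) → (86.1476,111.1660) → (86.1476,81.3143) → (74.3298,81.3143) → (74.3298,111.1660). Closed: final G1 returns to the first vertex.

**Shape 4** — `<polygon>` rectangle, stroke `#000000` → score (S446, F1607). Machine vertices: (36.9297,117.5958) → (78.2400,117.5958) → (78.2400,40.8241) → (36.9297,40.8241) → (36.9297,117.5958). Closed: final G1 returns to the first vertex.

**Shape 5** — `<path>` regular polygon, stroke `#008000` → cut (S736, F1044). Machine vertices: (50.5427,122.5296) → (60.5099,120.6413) → (61.7941,110.5784) → (52.6205,106.2475) → (45.6668,113.6337) → (50.5427,122.5296). Closed: final G1 returns to the first vertex.

**Shape 6** — `<rect>` rectangle, stroke `#008000` → cut (S736, F1044). Machine vertices: (52.0611,142.4348) → (85.2683,142.4348) → (85.2683,112.9477) → (52.0611,112.9477) → (52.0611,142.4348). Closed: final G1 returns to the first vertex.

(Gcodetools for Inkscape — laser output)
G21
G90
G0 X117.3412 Y114.8299
M3 S446
G1 X109.1319 Y49.7305 F1607
G1 X104.5189 Y68.2909
G1 X100.7841 Y49.0978
G1 X42.1757 Y111.7341
G1 X117.3412 Y114.8299
M5
G0 X6.5357 Y152.9875
M3 S736
G1 X18.9256 Y152.9875 F1044
G1 X18.9256 Y108.6464
G1 X6.5357 Y108.6464
G1 X6.5357 Y152.9875
M5
G0 X74.3298 Y111.1660
M3 S736
G1 X86.1476 Y111.1660 F1044
G1 X86.1476 Y81.3143
G1 X74.3298 Y81.3143
G1 X74.3298 Y111.1660
M5
G0 X36.9297 Y117.5958
M3 S446
G1 X78.2400 Y117.5958 F1607
G1 X78.2400 Y40.8241
G1 X36.9297 Y40.8241
G1 X36.9297 Y117.5958
M5
G0 X50.5427 Y122.5296
M3 S736
G1 X60.5099 Y120.6413 F1044
G1 X61.7941 Y110.5784
G1 X52.6205 Y106.2475
G1 X45.6668 Y113.6337
G1 X50.5427 Y122.5296
M5
G0 X52.0611 Y142.4348
M3 S736
G1 X85.2683 Y142.4348 F1044
G1 X85.2683 Y112.9477
G1 X52.0611 Y112.9477
G1 X52.0611 Y142.4348
M5
G0 X0.0000 Y0.0000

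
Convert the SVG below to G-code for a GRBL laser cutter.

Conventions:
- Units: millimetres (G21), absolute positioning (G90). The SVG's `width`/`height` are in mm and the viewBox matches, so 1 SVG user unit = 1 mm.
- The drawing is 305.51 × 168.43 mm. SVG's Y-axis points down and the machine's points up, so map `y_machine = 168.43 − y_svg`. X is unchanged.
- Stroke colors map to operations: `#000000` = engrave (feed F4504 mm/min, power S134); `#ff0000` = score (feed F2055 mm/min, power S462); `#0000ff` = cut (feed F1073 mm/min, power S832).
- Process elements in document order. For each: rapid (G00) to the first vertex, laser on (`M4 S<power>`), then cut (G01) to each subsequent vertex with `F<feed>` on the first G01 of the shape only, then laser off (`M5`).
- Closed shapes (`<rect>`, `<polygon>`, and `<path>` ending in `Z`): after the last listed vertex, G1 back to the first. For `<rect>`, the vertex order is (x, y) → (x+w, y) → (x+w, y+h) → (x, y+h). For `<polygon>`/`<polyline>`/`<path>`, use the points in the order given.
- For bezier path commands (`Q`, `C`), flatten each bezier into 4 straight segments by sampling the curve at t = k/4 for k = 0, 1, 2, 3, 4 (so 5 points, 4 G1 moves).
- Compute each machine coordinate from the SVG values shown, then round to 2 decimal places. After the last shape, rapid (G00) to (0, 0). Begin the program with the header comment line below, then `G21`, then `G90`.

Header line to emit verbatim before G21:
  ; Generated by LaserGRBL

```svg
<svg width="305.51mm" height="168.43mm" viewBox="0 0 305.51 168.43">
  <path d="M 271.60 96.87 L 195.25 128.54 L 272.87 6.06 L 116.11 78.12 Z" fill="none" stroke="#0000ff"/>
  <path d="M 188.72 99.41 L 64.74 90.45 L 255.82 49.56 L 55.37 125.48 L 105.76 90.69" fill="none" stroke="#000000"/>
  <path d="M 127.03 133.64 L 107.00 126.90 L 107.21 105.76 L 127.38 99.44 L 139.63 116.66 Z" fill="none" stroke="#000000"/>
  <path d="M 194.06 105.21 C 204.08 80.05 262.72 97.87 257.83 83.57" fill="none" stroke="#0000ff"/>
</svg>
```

1 u = 1 mm; y_m = 168.43 − y.

[1] `<path>` closed polygon, #0000ff→cut S832 F1073: (271.60,71.56) → (195.25,39.89) → (272.87,162.37) → (116.11,90.31) → (271.60,71.56) (closed)

[2] `<path>` open polyline, #000000→engrave S134 F4504: (188.72,69.02) → (64.74,77.98) → (255.82,118.87) → (55.37,42.95) → (105.76,77.74)

[3] `<path>` regular polygon, #000000→engrave S134 F4504: (127.03,34.79) → (107.00,41.53) → (107.21,62.67) → (127.38,68.99) → (139.63,51.77) → (127.03,34.79) (closed)

[4] `<path>` cubic bezier, #0000ff→cut S832 F1073: (194.06,63.22) → (208.94,75.20) → (231.54,78.11) → (251.34,78.98) → (257.83,84.86)

; Generated by LaserGRBL
G21
G90
G00 X271.60 Y71.56
M4 S832
G01 X195.25 Y39.89 F1073
G01 X272.87 Y162.37
G01 X116.11 Y90.31
G01 X271.60 Y71.56
M5
G00 X188.72 Y69.02
M4 S134
G01 X64.74 Y77.98 F4504
G01 X255.82 Y118.87
G01 X55.37 Y42.95
G01 X105.76 Y77.74
M5
G00 X127.03 Y34.79
M4 S134
G01 X107.00 Y41.53 F4504
G01 X107.21 Y62.67
G01 X127.38 Y68.99
G01 X139.63 Y51.77
G01 X127.03 Y34.79
M5
G00 X194.06 Y63.22
M4 S832
G01 X208.94 Y75.20 F1073
G01 X231.54 Y78.11
G01 X251.34 Y78.98
G01 X257.83 Y84.86
M5
G00 X0.00 Y0.00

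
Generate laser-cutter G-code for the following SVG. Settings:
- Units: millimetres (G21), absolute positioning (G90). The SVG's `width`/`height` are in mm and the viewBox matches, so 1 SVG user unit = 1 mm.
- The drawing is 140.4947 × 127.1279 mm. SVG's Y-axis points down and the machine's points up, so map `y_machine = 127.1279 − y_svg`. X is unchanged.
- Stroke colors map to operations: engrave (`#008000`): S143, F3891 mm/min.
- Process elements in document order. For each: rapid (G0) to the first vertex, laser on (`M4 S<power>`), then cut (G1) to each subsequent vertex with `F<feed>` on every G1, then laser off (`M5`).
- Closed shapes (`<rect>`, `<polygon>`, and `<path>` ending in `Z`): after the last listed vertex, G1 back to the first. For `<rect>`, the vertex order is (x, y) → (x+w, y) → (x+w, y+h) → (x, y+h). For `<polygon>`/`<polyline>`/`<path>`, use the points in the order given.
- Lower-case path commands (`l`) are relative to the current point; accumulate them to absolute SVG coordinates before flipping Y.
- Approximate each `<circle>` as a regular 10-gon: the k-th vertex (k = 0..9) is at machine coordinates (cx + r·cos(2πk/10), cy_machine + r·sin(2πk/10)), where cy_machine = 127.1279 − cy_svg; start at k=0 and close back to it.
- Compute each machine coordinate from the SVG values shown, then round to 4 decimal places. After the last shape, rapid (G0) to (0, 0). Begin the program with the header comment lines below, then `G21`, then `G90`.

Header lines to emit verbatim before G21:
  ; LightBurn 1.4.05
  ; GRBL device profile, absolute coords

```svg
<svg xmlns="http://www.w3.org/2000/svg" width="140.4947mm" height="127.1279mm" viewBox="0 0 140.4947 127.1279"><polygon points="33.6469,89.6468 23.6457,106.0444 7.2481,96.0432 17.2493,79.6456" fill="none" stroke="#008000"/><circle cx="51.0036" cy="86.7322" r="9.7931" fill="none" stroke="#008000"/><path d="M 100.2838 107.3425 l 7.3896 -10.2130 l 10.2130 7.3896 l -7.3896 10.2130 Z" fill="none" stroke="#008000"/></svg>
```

; LightBurn 1.4.05
; GRBL device profile, absolute coords
G21
G90
G0 X33.6469 Y37.4811
M4 S143
G1 X23.6457 Y21.0835 F3891
G1 X7.2481 Y31.0847 F3891
G1 X17.2493 Y47.4823 F3891
G1 X33.6469 Y37.4811 F3891
M5
G0 X60.7967 Y40.3957
M4 S143
G1 X58.9264 Y46.1519 F3891
G1 X54.0298 Y49.7095 F3891
G1 X47.9774 Y49.7095 F3891
G1 X43.0808 Y46.1519 F3891
G1 X41.2105 Y40.3957 F3891
G1 X43.0808 Y34.6395 F3891
G1 X47.9774 Y31.0819 F3891
G1 X54.0298 Y31.0819 F3891
G1 X58.9264 Y34.6395 F3891
G1 X60.7967 Y40.3957 F3891
M5
G0 X100.2838 Y19.7854
M4 S143
G1 X107.6734 Y29.9984 F3891
G1 X117.8864 Y22.6088 F3891
G1 X110.4968 Y12.3958 F3891
G1 X100.2838 Y19.7854 F3891
M5
G0 X0.0000 Y0.0000

1 u = 1 mm; y_m = 127.1279 − y.

[1] `<polygon>` regular polygon, #008000→engrave S143 F3891: (33.6469,37.4811) → (23.6457,21.0835) → (7.2481,31.0847) → (17.2493,47.4823) → (33.6469,37.4811) (closed)

[2] `<circle>` circle, #008000→engrave S143 F3891: (60.7967,40.3957) → (58.9264,46.1519) → (54.0298,49.7095) → (47.9774,49.7095) → (43.0808,46.1519) → (41.2105,40.3957) → (43.0808,34.6395) → (47.9774,31.0819) → (54.0298,31.0819) → (58.9264,34.6395) → (60.7967,40.3957) (closed)

[3] `<path>` regular polygon, #008000→engrave S143 F3891: (100.2838,19.7854) → (107.6734,29.9984) → (117.8864,22.6088) → (110.4968,12.3958) → (100.2838,19.7854) (closed)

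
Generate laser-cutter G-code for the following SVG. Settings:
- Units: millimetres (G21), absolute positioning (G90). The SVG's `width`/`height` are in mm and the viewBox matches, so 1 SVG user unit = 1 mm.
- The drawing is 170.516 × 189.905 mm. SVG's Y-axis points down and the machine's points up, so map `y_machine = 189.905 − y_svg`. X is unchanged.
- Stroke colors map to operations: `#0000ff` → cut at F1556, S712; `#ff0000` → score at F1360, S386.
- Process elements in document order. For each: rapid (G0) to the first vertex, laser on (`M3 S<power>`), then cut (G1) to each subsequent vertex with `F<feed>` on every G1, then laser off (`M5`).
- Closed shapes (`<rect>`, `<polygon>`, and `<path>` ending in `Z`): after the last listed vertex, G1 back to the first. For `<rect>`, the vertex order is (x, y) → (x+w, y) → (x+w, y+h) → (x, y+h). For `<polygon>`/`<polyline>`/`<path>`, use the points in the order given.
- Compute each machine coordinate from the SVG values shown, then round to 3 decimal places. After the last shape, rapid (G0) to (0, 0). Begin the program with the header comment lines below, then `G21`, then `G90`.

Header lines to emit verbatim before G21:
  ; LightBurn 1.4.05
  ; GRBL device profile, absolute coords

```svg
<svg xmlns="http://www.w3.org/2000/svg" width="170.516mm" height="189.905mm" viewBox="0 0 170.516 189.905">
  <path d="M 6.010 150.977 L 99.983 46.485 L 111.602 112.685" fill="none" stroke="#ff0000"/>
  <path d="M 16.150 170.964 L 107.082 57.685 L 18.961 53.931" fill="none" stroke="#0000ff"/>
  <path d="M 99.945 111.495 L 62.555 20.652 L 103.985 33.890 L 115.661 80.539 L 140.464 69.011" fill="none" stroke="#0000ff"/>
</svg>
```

1 u = 1 mm; y_m = 189.905 − y.

[1] `<path>` open polyline, #ff0000→score S386 F1360: (6.010,38.928) → (99.983,143.420) → (111.602,77.220)

[2] `<path>` open polyline, #0000ff→cut S712 F1556: (16.150,18.941) → (107.082,132.220) → (18.961,135.974)

[3] `<path>` open polyline, #0000ff→cut S712 F1556: (99.945,78.410) → (62.555,169.253) → (103.985,156.015) → (115.661,109.366) → (140.464,120.894)

; LightBurn 1.4.05
; GRBL device profile, absolute coords
G21
G90
G0 X6.010 Y38.928
M3 S386
G1 X99.983 Y143.420 F1360
G1 X111.602 Y77.220 F1360
M5
G0 X16.150 Y18.941
M3 S712
G1 X107.082 Y132.220 F1556
G1 X18.961 Y135.974 F1556
M5
G0 X99.945 Y78.410
M3 S712
G1 X62.555 Y169.253 F1556
G1 X103.985 Y156.015 F1556
G1 X115.661 Y109.366 F1556
G1 X140.464 Y120.894 F1556
M5
G0 X0.000 Y0.000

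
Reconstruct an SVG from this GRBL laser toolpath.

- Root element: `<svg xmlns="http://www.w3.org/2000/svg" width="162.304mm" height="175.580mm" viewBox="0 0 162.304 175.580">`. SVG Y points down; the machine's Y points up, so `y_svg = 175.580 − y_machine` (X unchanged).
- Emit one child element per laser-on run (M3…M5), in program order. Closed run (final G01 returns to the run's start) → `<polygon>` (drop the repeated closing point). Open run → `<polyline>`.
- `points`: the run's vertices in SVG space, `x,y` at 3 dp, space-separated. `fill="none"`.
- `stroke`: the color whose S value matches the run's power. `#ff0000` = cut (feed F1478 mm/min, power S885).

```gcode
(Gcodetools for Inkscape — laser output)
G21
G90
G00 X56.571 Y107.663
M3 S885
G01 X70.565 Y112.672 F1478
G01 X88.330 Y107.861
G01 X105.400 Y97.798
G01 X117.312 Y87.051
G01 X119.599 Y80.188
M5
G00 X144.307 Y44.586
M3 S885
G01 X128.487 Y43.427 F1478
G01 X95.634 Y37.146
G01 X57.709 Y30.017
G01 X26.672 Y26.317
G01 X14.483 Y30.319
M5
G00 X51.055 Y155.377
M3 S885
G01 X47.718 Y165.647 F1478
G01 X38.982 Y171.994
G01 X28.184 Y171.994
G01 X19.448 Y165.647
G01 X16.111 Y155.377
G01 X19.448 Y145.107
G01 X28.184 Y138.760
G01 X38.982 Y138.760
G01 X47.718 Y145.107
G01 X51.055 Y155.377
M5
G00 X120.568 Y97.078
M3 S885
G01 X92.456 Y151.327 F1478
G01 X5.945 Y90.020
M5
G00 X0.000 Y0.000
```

Each laser-on run becomes one SVG element. Flip Y back into SVG space with y_svg = 175.580 − y_machine. Every run uses S885, so all elements get stroke `#ff0000` (cut).

Run 1: The run is open, so emit a `<polyline>` with points (Y-flipped): 56.571,67.917 70.565,62.908 88.330,67.719 105.400,77.782 117.312,88.529 119.599,95.392.

Run 2: The run is open, so emit a `<polyline>` with points (Y-flipped): 144.307,130.994 128.487,132.153 95.634,138.434 57.709,145.563 26.672,149.263 14.483,145.261.

Run 3: The run returns to its start, so emit a `<polygon>` with points (Y-flipped): 51.055,20.203 47.718,9.933 38.982,3.586 28.184,3.586 19.448,9.933 16.111,20.203 19.448,30.473 28.184,36.820 38.982,36.820 47.718,30.473.

Run 4: The run is open, so emit a `<polyline>` with points (Y-flipped): 120.568,78.502 92.456,24.253 5.945,85.560.

<svg xmlns="http://www.w3.org/2000/svg" width="162.304mm" height="175.580mm" viewBox="0 0 162.304 175.580">
  <polyline points="56.571,67.917 70.565,62.908 88.330,67.719 105.400,77.782 117.312,88.529 119.599,95.392" fill="none" stroke="#ff0000"/>
  <polyline points="144.307,130.994 128.487,132.153 95.634,138.434 57.709,145.563 26.672,149.263 14.483,145.261" fill="none" stroke="#ff0000"/>
  <polygon points="51.055,20.203 47.718,9.933 38.982,3.586 28.184,3.586 19.448,9.933 16.111,20.203 19.448,30.473 28.184,36.820 38.982,36.820 47.718,30.473" fill="none" stroke="#ff0000"/>
  <polyline points="120.568,78.502 92.456,24.253 5.945,85.560" fill="none" stroke="#ff0000"/>
</svg>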